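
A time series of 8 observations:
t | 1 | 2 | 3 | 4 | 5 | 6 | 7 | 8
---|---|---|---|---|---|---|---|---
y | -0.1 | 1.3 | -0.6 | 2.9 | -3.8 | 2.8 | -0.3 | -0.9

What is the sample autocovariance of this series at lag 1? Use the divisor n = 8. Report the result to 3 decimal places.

-3.160

Mean ȳ = (-0.1 + 1.3 − 0.6 + 2.9 − 3.8 + 2.8 − 0.3 − 0.9)/8 = 0.1625
Deviations: -0.2625, 1.1375, -0.7625, 2.7375, -3.9625, 2.6375, -0.4625, -1.0625
Σ_{t=1}^{7}(y_t−ȳ)(y_{t+1}−ȳ) = -25.2802
γ_1 = -25.2802 / 8 = -3.160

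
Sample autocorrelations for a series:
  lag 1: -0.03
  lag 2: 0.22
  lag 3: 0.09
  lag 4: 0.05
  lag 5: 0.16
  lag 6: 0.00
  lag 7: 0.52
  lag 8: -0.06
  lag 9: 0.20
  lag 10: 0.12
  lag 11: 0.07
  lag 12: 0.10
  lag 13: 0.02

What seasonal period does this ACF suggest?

The largest autocorrelation is r_7 = 0.52; the remaining lags stay at or below 0.22.
The dominant spike at lag 7 indicates a seasonal period of 7.

7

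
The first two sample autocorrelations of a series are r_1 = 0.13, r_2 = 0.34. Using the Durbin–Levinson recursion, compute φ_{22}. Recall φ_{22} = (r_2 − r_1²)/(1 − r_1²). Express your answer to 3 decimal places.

0.329

φ_{22} = (r_2 − r_1²) / (1 − r_1²)
r_1² = (0.13)² = 0.0169
Numerator = 0.34 − 0.0169 = 0.3231; denominator = 1 − 0.0169 = 0.9831
φ_{22} = 0.3231 / 0.9831 = 0.329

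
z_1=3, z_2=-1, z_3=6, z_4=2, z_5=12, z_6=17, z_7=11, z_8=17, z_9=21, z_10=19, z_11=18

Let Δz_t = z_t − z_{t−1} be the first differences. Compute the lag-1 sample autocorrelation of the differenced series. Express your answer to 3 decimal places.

-0.457

First differences Δz: -4, 7, -4, 10, 5, -6, 6, 4, -2, -1
Mean of differences = 1.5000
Numerator Σ(Δz_t−Δz̄)(Δz_{t+1}−Δz̄) = -126.2500
Denominator Σ(Δz_t−Δz̄)² = 276.5000
r_1(Δz) = -126.2500 / 276.5000 = -0.457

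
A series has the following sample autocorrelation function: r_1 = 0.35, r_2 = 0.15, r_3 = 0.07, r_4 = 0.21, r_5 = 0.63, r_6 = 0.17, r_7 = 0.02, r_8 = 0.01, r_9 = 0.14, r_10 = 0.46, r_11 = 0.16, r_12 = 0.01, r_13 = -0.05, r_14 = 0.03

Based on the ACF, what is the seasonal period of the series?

The largest autocorrelation is r_5 = 0.63, with a weaker echo at lag 10 (0.46); the remaining lags stay at or below 0.35. The elevated value at lag 1 (0.35), dropping to 0.15 at lag 2, reflects decaying short-term dependence rather than seasonality.
The dominant spike at lag 5 indicates a seasonal period of 5.

5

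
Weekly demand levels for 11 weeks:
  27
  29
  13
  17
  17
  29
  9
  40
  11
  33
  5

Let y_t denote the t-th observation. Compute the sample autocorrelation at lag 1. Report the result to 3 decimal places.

Mean ȳ = (27 + 29 + 13 + 17 + 17 + 29 + 9 + 40 + 11 + 33 + 5)/11 = 20.9091
Numerator Σ_{t=1}^{10}(y_t−ȳ)(y_{t+1}−ȳ) = -825.1901
Denominator Σ(y_t−ȳ)² = 1264.9091
r_1 = -825.1901 / 1264.9091 = -0.652

-0.652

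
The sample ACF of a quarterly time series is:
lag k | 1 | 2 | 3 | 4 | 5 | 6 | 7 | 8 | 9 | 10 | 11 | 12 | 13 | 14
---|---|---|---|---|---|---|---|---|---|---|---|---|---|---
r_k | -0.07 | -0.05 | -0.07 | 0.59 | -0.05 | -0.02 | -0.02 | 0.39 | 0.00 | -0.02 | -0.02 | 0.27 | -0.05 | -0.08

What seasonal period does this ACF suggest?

4

The largest autocorrelation is r_4 = 0.59, with weaker echoes at lags 8 (0.39) and 12 (0.27); the remaining lags stay at or below 0.00.
The dominant spike at lag 4 indicates a seasonal period of 4.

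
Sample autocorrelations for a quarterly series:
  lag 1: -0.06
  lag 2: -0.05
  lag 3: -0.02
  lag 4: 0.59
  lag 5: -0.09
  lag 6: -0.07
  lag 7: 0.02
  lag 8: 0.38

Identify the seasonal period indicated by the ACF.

4

The largest autocorrelation is r_4 = 0.59, with a weaker echo at lag 8 (0.38); the remaining lags stay at or below 0.02.
The dominant spike at lag 4 indicates a seasonal period of 4.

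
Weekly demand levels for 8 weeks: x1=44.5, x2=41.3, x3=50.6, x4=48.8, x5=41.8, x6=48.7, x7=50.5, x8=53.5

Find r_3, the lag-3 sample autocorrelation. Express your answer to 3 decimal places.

0.034

Mean x̄ = (44.5 + 41.3 + 50.6 + 48.8 + 41.8 + 48.7 + 50.5 + 53.5)/8 = 47.4625
Numerator Σ_{t=1}^{5}(x_t−x̄)(x_{t+3}−x̄) = 4.6908
Denominator Σ(x_t−x̄)² = 137.6588
r_3 = 4.6908 / 137.6588 = 0.034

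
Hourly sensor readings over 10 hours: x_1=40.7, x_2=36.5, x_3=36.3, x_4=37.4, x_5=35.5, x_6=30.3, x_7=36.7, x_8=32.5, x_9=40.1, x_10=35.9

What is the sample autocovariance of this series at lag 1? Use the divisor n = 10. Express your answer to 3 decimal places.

Mean x̄ = (40.7 + 36.5 + 36.3 + 37.4 + 35.5 + 30.3 + 36.7 + 32.5 + 40.1 + 35.9)/10 = 36.1900
Σ_{t=1}^{9}(x_t−x̄)(x_{t+1}−x̄) = -15.6531
γ_1 = -15.6531 / 10 = -1.565

-1.565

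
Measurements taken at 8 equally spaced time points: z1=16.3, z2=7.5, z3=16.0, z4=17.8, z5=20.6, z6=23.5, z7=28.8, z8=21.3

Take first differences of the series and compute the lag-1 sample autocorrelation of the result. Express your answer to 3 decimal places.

First differences Δz: -8.8, 8.5, 1.8, 2.8, 2.9, 5.3, -7.5
Mean of differences = 0.7143
Numerator Σ(Δz_t−Δz̄)(Δz_{t+1}−Δz̄) = -86.4445
Denominator Σ(Δz_t−Δz̄)² = 249.9486
r_1(Δz) = -86.4445 / 249.9486 = -0.346

-0.346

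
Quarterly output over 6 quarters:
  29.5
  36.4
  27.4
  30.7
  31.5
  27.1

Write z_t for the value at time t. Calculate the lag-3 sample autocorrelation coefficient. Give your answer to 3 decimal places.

Mean z̄ = (29.5 + 36.4 + 27.4 + 30.7 + 31.5 + 27.1)/6 = 30.4333
Deviations from mean: -0.9333, 5.9667, -3.0333, 0.2667, 1.0667, -3.3333
Σ(z_t−z̄)(z_{t+3}−z̄) = (-0.2489) + (6.3644) + (10.1111) = 16.2267
Denominator Σ(z_t−z̄)² = 57.9933
r_3 = 16.2267 / 57.9933 = 0.280

0.280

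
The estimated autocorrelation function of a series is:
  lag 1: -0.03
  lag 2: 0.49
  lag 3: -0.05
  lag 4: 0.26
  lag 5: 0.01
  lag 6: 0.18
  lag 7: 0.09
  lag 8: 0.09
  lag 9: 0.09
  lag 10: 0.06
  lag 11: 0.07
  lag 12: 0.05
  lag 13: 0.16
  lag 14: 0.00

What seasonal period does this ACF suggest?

2

The largest autocorrelation is r_2 = 0.49, with weaker echoes at lags 4 (0.26) and 6 (0.18); the remaining lags stay at or below 0.16.
The dominant spike at lag 2 indicates a seasonal period of 2.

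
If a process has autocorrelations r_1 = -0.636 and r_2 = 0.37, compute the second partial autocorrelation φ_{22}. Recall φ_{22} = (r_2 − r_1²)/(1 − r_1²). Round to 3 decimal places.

φ_{22} = (r_2 − r_1²) / (1 − r_1²)
r_1² = (-0.636)² = 0.404496
Numerator = 0.37 − 0.4045 = -0.0345; denominator = 1 − 0.4045 = 0.5955
φ_{22} = -0.0345 / 0.5955 = -0.058

-0.058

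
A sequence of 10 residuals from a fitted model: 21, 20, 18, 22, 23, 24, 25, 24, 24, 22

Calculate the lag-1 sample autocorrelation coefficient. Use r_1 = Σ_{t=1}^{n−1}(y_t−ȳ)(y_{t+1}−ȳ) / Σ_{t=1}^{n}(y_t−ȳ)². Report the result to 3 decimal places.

Mean ȳ = (21 + 20 + 18 + 22 + 23 + 24 + 25 + 24 + 24 + 22)/10 = 22.3000
Numerator Σ_{t=1}^{9}(y_t−ȳ)(y_{t+1}−ȳ) = 26.7100
Denominator Σ(y_t−ȳ)² = 42.1000
r_1 = 26.7100 / 42.1000 = 0.634

0.634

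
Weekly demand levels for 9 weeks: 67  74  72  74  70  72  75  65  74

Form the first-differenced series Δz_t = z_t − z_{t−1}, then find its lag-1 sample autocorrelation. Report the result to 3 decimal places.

First differences Δz: 7, -2, 2, -4, 2, 3, -10, 9
Mean of differences = 0.8750
Numerator Σ(Δz_t−Δz̄)(Δz_{t+1}−Δz̄) = -140.8906
Denominator Σ(Δz_t−Δz̄)² = 260.8750
r_1(Δz) = -140.8906 / 260.8750 = -0.540

-0.540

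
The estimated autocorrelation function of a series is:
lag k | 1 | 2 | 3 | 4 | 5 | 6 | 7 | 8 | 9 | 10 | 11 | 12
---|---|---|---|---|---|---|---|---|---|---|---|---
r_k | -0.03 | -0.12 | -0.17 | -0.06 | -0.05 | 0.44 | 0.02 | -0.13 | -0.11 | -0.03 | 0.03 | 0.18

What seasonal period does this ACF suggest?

The largest autocorrelation is r_6 = 0.44, with a weaker echo at lag 12 (0.18); the remaining lags stay at or below 0.03.
The dominant spike at lag 6 indicates a seasonal period of 6.

6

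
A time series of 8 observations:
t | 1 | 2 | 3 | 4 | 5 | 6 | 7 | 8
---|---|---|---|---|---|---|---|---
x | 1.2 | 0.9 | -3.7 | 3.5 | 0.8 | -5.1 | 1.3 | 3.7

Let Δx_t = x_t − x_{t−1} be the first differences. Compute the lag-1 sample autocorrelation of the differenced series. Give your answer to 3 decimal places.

First differences Δx: -0.3, -4.6, 7.2, -2.7, -5.9, 6.4, 2.4
Mean of differences = 0.3571
Numerator Σ(Δx_t−Δx̄)(Δx_{t+1}−Δx̄) = -57.9204
Denominator Σ(Δx_t−Δx̄)² = 161.0171
r_1(Δx) = -57.9204 / 161.0171 = -0.360

-0.360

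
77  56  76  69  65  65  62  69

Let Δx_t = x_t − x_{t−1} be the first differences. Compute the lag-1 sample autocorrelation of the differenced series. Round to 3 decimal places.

First differences Δx: -21, 20, -7, -4, 0, -3, 7
Mean of differences = -1.1429
Numerator Σ(Δx_t−Δx̄)(Δx_{t+1}−Δx̄) = -547.4490
Denominator Σ(Δx_t−Δx̄)² = 954.8571
r_1(Δx) = -547.4490 / 954.8571 = -0.573

-0.573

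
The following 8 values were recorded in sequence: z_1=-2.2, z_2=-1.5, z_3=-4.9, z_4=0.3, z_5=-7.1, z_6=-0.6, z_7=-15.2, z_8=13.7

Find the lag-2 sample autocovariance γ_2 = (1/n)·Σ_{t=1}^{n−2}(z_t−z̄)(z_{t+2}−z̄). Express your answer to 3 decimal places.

Mean z̄ = (-2.2 − 1.5 − 4.9 + 0.3 − 7.1 − 0.6 − 15.2 + 13.7)/8 = -2.1875
Deviations: -0.0125, 0.6875, -2.7125, 2.4875, -4.9125, 1.5875, -13.0125, 15.8875
Σ_{t=1}^{6}(z_t−z̄)(z_{t+2}−z̄) = 108.1634
γ_2 = 108.1634 / 8 = 13.520

13.520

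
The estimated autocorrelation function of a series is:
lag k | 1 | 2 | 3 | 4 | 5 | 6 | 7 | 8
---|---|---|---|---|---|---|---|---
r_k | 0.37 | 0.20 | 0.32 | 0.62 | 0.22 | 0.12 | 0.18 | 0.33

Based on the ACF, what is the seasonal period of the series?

4

The largest autocorrelation is r_4 = 0.62; the remaining lags stay at or below 0.37. The elevated value at lag 1 (0.37), dropping to 0.20 at lag 2, reflects decaying short-term dependence rather than seasonality.
The dominant spike at lag 4 indicates a seasonal period of 4.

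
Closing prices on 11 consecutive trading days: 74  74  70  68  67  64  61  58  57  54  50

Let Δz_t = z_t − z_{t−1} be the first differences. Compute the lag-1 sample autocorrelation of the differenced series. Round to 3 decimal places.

-0.290

First differences Δz: 0, -4, -2, -1, -3, -3, -3, -1, -3, -4
Mean of differences = -2.4000
Numerator Σ(Δz_t−Δz̄)(Δz_{t+1}−Δz̄) = -4.7600
Denominator Σ(Δz_t−Δz̄)² = 16.4000
r_1(Δz) = -4.7600 / 16.4000 = -0.290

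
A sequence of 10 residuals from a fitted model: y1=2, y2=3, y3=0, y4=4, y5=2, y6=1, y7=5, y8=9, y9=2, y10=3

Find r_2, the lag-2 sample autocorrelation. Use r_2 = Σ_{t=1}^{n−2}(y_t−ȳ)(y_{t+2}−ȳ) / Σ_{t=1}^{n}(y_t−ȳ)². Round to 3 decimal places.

-0.217

Mean ȳ = (2 + 3 + 0 + 4 + 2 + 1 + 5 + 9 + 2 + 3)/10 = 3.1000
Numerator Σ_{t=1}^{8}(y_t−ȳ)(y_{t+2}−ȳ) = -12.3200
Denominator Σ(y_t−ȳ)² = 56.9000
r_2 = -12.3200 / 56.9000 = -0.217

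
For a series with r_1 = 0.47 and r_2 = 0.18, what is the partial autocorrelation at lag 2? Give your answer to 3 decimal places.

-0.052

φ_{22} = (r_2 − r_1²) / (1 − r_1²)
r_1² = (0.47)² = 0.2209
Numerator = 0.18 − 0.2209 = -0.0409; denominator = 1 − 0.2209 = 0.7791
φ_{22} = -0.0409 / 0.7791 = -0.052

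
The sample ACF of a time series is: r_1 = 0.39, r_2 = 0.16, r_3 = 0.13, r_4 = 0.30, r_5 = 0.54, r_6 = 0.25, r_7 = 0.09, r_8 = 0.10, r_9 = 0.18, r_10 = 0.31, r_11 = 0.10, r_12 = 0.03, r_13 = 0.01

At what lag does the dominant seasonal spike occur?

The largest autocorrelation is r_5 = 0.54; the remaining lags stay at or below 0.39. The elevated value at lag 1 (0.39), dropping to 0.16 at lag 2, reflects decaying short-term dependence rather than seasonality.
The dominant spike at lag 5 indicates a seasonal period of 5.

5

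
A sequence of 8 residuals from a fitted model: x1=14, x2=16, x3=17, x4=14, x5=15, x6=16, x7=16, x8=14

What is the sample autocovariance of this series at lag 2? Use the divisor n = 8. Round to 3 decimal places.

Mean x̄ = (14 + 16 + 17 + 14 + 15 + 16 + 16 + 14)/8 = 15.2500
Σ_{t=1}^{6}(x_t−x̄)(x_{t+2}−x̄) = -5.6250
γ_2 = -5.6250 / 8 = -0.703

-0.703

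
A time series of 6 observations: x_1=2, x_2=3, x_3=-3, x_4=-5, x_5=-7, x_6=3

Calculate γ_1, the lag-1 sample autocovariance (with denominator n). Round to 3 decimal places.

Mean x̄ = (2 + 3 − 3 − 5 − 7 + 3)/6 = -1.1667
Deviations: 3.1667, 4.1667, -1.8333, -3.8333, -5.8333, 4.1667
Σ_{t=1}^{5}(x_t−x̄)(x_{t+1}−x̄) = 10.6389
γ_1 = 10.6389 / 6 = 1.773

1.773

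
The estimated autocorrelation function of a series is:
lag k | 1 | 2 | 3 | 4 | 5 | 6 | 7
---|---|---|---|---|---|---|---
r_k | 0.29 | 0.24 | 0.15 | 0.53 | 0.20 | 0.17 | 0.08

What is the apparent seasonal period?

4

The largest autocorrelation is r_4 = 0.53; the remaining lags stay at or below 0.29. The elevated value at lag 1 (0.29), dropping to 0.24 at lag 2, reflects decaying short-term dependence rather than seasonality.
The dominant spike at lag 4 indicates a seasonal period of 4.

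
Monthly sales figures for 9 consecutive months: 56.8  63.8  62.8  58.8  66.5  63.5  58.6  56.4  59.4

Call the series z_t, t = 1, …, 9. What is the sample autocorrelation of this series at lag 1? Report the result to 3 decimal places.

Mean z̄ = (56.8 + 63.8 + 62.8 + 58.8 + 66.5 + 63.5 + 58.6 + 56.4 + 59.4)/9 = 60.7333
Numerator Σ_{t=1}^{8}(z_t−z̄)(z_{t+1}−z̄) = 4.2056
Denominator Σ(z_t−z̄)² = 98.9000
r_1 = 4.2056 / 98.9000 = 0.043

0.043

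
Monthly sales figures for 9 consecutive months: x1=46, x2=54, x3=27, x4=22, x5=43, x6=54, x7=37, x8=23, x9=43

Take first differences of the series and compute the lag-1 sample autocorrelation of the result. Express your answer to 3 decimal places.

-0.086

First differences Δx: 8, -27, -5, 21, 11, -17, -14, 20
Mean of differences = -0.3750
Numerator Σ(Δx_t−Δx̄)(Δx_{t+1}−Δx̄) = -195.7656
Denominator Σ(Δx_t−Δx̄)² = 2263.8750
r_1(Δx) = -195.7656 / 2263.8750 = -0.086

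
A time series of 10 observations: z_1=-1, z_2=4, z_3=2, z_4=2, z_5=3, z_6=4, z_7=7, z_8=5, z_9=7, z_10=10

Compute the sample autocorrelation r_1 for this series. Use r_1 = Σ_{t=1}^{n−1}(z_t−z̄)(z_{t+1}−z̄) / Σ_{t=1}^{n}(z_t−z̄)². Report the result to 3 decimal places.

Mean z̄ = (-1 + 4 + 2 + 2 + 3 + 4 + 7 + 5 + 7 + 10)/10 = 4.3000
Numerator Σ_{t=1}^{9}(z_t−z̄)(z_{t+1}−z̄) = 29.3100
Denominator Σ(z_t−z̄)² = 88.1000
r_1 = 29.3100 / 88.1000 = 0.333

0.333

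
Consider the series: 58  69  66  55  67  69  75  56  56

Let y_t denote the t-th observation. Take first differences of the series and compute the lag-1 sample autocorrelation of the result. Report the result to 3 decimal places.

First differences Δy: 11, -3, -11, 12, 2, 6, -19, 0
Mean of differences = -0.2500
Numerator Σ(Δy_t−Δȳ)(Δy_{t+1}−Δȳ) = -213.3125
Denominator Σ(Δy_t−Δȳ)² = 795.5000
r_1(Δy) = -213.3125 / 795.5000 = -0.268

-0.268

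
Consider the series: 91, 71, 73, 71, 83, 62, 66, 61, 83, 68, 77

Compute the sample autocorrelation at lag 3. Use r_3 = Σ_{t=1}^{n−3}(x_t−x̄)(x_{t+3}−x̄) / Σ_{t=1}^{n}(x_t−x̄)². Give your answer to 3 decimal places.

-0.315

Mean x̄ = (91 + 71 + 73 + 71 + 83 + 62 + 66 + 61 + 83 + 68 + 77)/11 = 73.2727
Numerator Σ_{t=1}^{8}(x_t−x̄)(x_{t+3}−x̄) = -279.2231
Denominator Σ(x_t−x̄)² = 886.1818
r_3 = -279.2231 / 886.1818 = -0.315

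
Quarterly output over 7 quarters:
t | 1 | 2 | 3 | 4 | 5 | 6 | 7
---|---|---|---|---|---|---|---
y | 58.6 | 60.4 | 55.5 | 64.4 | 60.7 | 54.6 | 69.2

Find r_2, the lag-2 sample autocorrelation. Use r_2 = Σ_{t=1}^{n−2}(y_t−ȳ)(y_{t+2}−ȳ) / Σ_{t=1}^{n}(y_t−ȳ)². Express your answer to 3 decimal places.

-0.085

Mean ȳ = (58.6 + 60.4 + 55.5 + 64.4 + 60.7 + 54.6 + 69.2)/7 = 60.4857
Deviations from mean: -1.8857, -0.0857, -4.9857, 3.9143, 0.2143, -5.8857, 8.7143
Σ(y_t−ȳ)(y_{t+2}−ȳ) = (9.4016) + (-0.3355) + (-1.0684) + (-23.0384) + (1.8673) = -13.1733
Denominator Σ(y_t−ȳ)² = 154.3686
r_2 = -13.1733 / 154.3686 = -0.085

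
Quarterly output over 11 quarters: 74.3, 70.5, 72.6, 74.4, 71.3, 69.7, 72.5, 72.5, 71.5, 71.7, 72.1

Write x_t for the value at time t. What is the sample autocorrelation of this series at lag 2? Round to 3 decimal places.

-0.504

Mean x̄ = (74.3 + 70.5 + 72.6 + 74.4 + 71.3 + 69.7 + 72.5 + 72.5 + 71.5 + 71.7 + 72.1)/11 = 72.1000
Numerator Σ_{t=1}^{9}(x_t−x̄)(x_{t+2}−x̄) = -10.1800
Denominator Σ(x_t−x̄)² = 20.1800
r_2 = -10.1800 / 20.1800 = -0.504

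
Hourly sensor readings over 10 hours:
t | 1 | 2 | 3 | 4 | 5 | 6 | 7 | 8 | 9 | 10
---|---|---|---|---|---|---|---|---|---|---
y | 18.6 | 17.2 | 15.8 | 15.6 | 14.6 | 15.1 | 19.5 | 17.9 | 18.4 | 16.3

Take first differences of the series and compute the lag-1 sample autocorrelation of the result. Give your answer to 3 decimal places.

-0.144

First differences Δy: -1.4, -1.4, -0.2, -1.0, 0.5, 4.4, -1.6, 0.5, -2.1
Mean of differences = -0.2556
Numerator Σ(Δy_t−Δȳ)(Δy_{t+1}−Δȳ) = -4.5086
Denominator Σ(Δy_t−Δȳ)² = 31.2022
r_1(Δy) = -4.5086 / 31.2022 = -0.144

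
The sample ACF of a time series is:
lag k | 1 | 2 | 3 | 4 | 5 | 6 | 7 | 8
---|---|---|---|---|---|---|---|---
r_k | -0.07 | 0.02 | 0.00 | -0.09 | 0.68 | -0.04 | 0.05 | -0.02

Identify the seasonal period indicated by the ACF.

The largest autocorrelation is r_5 = 0.68; the remaining lags stay at or below 0.05.
The dominant spike at lag 5 indicates a seasonal period of 5.

5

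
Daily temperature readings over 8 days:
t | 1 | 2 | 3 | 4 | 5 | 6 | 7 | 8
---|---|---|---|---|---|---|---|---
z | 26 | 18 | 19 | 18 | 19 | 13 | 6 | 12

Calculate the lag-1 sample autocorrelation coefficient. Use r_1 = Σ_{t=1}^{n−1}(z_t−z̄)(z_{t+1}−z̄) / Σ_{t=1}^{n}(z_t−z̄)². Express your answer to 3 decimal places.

0.400

Mean z̄ = (26 + 18 + 19 + 18 + 19 + 13 + 6 + 12)/8 = 16.3750
Deviations from mean: 9.6250, 1.6250, 2.6250, 1.6250, 2.6250, -3.3750, -10.3750, -4.3750
Numerator Σ_{t=1}^{7}(z_t−z̄)(z_{t+1}−z̄) = 99.9844
Denominator Σ(z_t−z̄)² = 249.8750
r_1 = 99.9844 / 249.8750 = 0.400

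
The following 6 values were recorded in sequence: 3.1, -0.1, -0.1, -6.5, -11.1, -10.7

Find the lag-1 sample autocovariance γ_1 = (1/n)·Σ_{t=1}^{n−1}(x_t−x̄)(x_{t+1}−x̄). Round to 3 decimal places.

16.333

Mean x̄ = (3.1 − 0.1 − 0.1 − 6.5 − 11.1 − 10.7)/6 = -4.2333
Deviations: 7.3333, 4.1333, 4.1333, -2.2667, -6.8667, -6.4667
Σ_{t=1}^{5}(x_t−x̄)(x_{t+1}−x̄) = 97.9956
γ_1 = 97.9956 / 6 = 16.333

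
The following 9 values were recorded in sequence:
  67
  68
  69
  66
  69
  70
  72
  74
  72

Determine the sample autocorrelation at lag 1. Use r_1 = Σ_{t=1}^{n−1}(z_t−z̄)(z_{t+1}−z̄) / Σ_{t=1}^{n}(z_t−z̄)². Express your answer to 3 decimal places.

0.578

Mean z̄ = (67 + 68 + 69 + 66 + 69 + 70 + 72 + 74 + 72)/9 = 69.6667
Numerator Σ_{t=1}^{8}(z_t−z̄)(z_{t+1}−z̄) = 31.2222
Denominator Σ(z_t−z̄)² = 54.0000
r_1 = 31.2222 / 54.0000 = 0.578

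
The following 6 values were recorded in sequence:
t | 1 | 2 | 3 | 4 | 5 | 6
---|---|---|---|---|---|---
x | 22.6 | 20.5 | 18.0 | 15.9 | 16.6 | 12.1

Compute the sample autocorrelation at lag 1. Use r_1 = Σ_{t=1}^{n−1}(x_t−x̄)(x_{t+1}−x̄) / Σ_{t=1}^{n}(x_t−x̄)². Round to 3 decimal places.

0.327

Mean x̄ = (22.6 + 20.5 + 18.0 + 15.9 + 16.6 + 12.1)/6 = 17.6167
Deviations from mean: 4.9833, 2.8833, 0.3833, -1.7167, -1.0167, -5.5167
Numerator Σ_{t=1}^{5}(x_t−x̄)(x_{t+1}−x̄) = 22.1697
Denominator Σ(x_t−x̄)² = 67.7083
r_1 = 22.1697 / 67.7083 = 0.327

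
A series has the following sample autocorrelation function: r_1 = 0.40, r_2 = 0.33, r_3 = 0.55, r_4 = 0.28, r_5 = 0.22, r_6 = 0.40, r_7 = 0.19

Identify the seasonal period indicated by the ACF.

3

The largest autocorrelation is r_3 = 0.55; the remaining lags stay at or below 0.40. The elevated value at lag 1 (0.40), dropping to 0.33 at lag 2, reflects decaying short-term dependence rather than seasonality.
The dominant spike at lag 3 indicates a seasonal period of 3.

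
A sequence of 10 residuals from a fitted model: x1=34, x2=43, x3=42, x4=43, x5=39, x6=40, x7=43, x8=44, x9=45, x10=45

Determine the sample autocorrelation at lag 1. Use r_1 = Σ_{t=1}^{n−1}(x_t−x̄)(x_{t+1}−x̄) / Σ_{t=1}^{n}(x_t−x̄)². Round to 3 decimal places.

Mean x̄ = (34 + 43 + 42 + 43 + 39 + 40 + 43 + 44 + 45 + 45)/10 = 41.8000
Numerator Σ_{t=1}^{9}(x_t−x̄)(x_{t+1}−x̄) = 10.5600
Denominator Σ(x_t−x̄)² = 101.6000
r_1 = 10.5600 / 101.6000 = 0.104

0.104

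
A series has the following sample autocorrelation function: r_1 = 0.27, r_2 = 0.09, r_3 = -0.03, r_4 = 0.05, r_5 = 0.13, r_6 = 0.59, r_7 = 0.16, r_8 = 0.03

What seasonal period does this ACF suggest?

6

The largest autocorrelation is r_6 = 0.59; the remaining lags stay at or below 0.27. The elevated value at lag 1 (0.27), dropping to 0.09 at lag 2, reflects decaying short-term dependence rather than seasonality.
The dominant spike at lag 6 indicates a seasonal period of 6.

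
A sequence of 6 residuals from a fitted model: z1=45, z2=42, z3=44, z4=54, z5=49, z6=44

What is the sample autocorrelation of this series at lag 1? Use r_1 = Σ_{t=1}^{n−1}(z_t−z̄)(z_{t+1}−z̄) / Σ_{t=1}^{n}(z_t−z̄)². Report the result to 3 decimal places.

0.126

Mean z̄ = (45 + 42 + 44 + 54 + 49 + 44)/6 = 46.3333
Deviations from mean: -1.3333, -4.3333, -2.3333, 7.6667, 2.6667, -2.3333
Numerator Σ_{t=1}^{5}(z_t−z̄)(z_{t+1}−z̄) = 12.2222
Denominator Σ(z_t−z̄)² = 97.3333
r_1 = 12.2222 / 97.3333 = 0.126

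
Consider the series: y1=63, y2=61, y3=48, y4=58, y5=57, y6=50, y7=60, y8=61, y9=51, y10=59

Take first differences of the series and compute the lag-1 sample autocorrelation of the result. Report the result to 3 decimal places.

First differences Δy: -2, -13, 10, -1, -7, 10, 1, -10, 8
Mean of differences = -0.4444
Numerator Σ(Δy_t−Δȳ)(Δy_{t+1}−Δȳ) = -261.6420
Denominator Σ(Δy_t−Δȳ)² = 586.2222
r_1(Δy) = -261.6420 / 586.2222 = -0.446

-0.446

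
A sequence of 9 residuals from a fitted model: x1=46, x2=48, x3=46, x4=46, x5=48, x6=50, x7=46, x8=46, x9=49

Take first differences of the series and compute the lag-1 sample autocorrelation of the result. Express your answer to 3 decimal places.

First differences Δx: 2, -2, 0, 2, 2, -4, 0, 3
Mean of differences = 0.3750
Numerator Σ(Δx_t−Δx̄)(Δx_{t+1}−Δx̄) = -7.3906
Denominator Σ(Δx_t−Δx̄)² = 39.8750
r_1(Δx) = -7.3906 / 39.8750 = -0.185

-0.185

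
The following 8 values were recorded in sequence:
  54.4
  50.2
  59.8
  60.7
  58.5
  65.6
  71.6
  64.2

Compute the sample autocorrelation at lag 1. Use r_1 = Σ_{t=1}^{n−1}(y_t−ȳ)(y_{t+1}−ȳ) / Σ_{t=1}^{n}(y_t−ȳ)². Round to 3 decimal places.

Mean ȳ = (54.4 + 50.2 + 59.8 + 60.7 + 58.5 + 65.6 + 71.6 + 64.2)/8 = 60.6250
Deviations from mean: -6.2250, -10.4250, -0.8250, 0.0750, -2.1250, 4.9750, 10.9750, 3.5750
Numerator Σ_{t=1}^{7}(y_t−ȳ)(y_{t+1}−ȳ) = 156.5394
Denominator Σ(y_t−ȳ)² = 310.6150
r_1 = 156.5394 / 310.6150 = 0.504

0.504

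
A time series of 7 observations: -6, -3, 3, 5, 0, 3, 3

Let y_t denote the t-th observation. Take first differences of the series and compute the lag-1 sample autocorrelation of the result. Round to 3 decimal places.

First differences Δy: 3, 6, 2, -5, 3, 0
Mean of differences = 1.5000
Numerator Σ(Δy_t−Δȳ)(Δy_{t+1}−Δȳ) = -6.2500
Denominator Σ(Δy_t−Δȳ)² = 69.5000
r_1(Δy) = -6.2500 / 69.5000 = -0.090

-0.090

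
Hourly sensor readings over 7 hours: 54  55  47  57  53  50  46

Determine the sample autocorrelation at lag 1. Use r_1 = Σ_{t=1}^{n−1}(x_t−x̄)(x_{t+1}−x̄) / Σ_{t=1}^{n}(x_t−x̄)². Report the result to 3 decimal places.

Mean x̄ = (54 + 55 + 47 + 57 + 53 + 50 + 46)/7 = 51.7143
Deviations from mean: 2.2857, 3.2857, -4.7143, 5.2857, 1.2857, -1.7143, -5.7143
Numerator Σ_{t=1}^{6}(x_t−x̄)(x_{t+1}−x̄) = -18.5102
Denominator Σ(x_t−x̄)² = 103.4286
r_1 = -18.5102 / 103.4286 = -0.179

-0.179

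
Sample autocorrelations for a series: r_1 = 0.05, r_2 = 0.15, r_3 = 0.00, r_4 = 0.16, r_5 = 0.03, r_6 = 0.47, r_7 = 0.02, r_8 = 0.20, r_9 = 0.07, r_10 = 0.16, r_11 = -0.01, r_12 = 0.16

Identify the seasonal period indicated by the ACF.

The largest autocorrelation is r_6 = 0.47; the remaining lags stay at or below 0.20.
The dominant spike at lag 6 indicates a seasonal period of 6.

6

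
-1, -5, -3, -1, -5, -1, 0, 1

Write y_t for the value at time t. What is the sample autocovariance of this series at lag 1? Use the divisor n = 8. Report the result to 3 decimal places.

0.170

Mean ȳ = (-1 − 5 − 3 − 1 − 5 − 1 + 0 + 1)/8 = -1.8750
Deviations: 0.8750, -3.1250, -1.1250, 0.8750, -3.1250, 0.8750, 1.8750, 2.8750
Σ_{t=1}^{7}(y_t−ȳ)(y_{t+1}−ȳ) = 1.3594
γ_1 = 1.3594 / 8 = 0.170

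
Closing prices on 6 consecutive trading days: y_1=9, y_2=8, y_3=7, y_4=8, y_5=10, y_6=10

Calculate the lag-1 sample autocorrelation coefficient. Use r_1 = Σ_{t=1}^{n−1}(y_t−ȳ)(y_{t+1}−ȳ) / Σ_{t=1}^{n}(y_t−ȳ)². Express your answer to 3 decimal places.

Mean ȳ = (9 + 8 + 7 + 8 + 10 + 10)/6 = 8.6667
Deviations from mean: 0.3333, -0.6667, -1.6667, -0.6667, 1.3333, 1.3333
Numerator Σ_{t=1}^{5}(y_t−ȳ)(y_{t+1}−ȳ) = 2.8889
Denominator Σ(y_t−ȳ)² = 7.3333
r_1 = 2.8889 / 7.3333 = 0.394

0.394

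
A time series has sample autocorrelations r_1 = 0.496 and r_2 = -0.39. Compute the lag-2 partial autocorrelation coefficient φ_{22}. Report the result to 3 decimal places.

φ_{22} = (r_2 − r_1²) / (1 − r_1²)
r_1² = (0.496)² = 0.246016
Numerator = -0.39 − 0.2460 = -0.6360; denominator = 1 − 0.2460 = 0.7540
φ_{22} = -0.6360 / 0.7540 = -0.844

-0.844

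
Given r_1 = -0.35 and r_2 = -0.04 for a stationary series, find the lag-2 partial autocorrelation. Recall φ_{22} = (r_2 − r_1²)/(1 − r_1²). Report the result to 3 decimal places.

-0.185

φ_{22} = (r_2 − r_1²) / (1 − r_1²)
r_1² = (-0.35)² = 0.1225
Numerator = -0.04 − 0.1225 = -0.1625; denominator = 1 − 0.1225 = 0.8775
φ_{22} = -0.1625 / 0.8775 = -0.185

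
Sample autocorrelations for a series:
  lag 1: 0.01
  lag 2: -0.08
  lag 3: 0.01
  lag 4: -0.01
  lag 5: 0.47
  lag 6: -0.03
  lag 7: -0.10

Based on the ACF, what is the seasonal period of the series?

The largest autocorrelation is r_5 = 0.47; the remaining lags stay at or below 0.01.
The dominant spike at lag 5 indicates a seasonal period of 5.

5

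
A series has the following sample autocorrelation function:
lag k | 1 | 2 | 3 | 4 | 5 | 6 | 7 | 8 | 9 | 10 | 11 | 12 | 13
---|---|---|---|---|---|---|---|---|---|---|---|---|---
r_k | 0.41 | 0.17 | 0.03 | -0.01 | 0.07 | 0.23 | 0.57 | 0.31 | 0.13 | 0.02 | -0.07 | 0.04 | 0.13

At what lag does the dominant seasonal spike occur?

The largest autocorrelation is r_7 = 0.57; the remaining lags stay at or below 0.41. The elevated value at lag 1 (0.41), dropping to 0.17 at lag 2, reflects decaying short-term dependence rather than seasonality.
The dominant spike at lag 7 indicates a seasonal period of 7.

7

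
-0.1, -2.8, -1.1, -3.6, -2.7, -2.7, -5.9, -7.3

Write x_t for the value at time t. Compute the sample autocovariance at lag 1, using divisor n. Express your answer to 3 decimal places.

1.379

Mean x̄ = (-0.1 − 2.8 − 1.1 − 3.6 − 2.7 − 2.7 − 5.9 − 7.3)/8 = -3.2750
Σ_{t=1}^{7}(x_t−x̄)(x_{t+1}−x̄) = 11.0344
γ_1 = 11.0344 / 8 = 1.379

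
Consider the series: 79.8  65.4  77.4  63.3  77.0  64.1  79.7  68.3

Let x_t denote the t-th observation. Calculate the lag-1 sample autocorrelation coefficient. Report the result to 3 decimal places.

-0.831

Mean x̄ = (79.8 + 65.4 + 77.4 + 63.3 + 77.0 + 64.1 + 79.7 + 68.3)/8 = 71.8750
Deviations from mean: 7.9250, -6.4750, 5.5250, -8.5750, 5.1250, -7.7750, 7.8250, -3.5750
Σ(x_t−x̄)(x_{t+1}−x̄) = (-51.3144) + (-35.7744) + (-47.3769) + (-43.9469) + (-39.8469) + (-60.8394) + (-27.9744) = -307.0731
Denominator Σ(x_t−x̄)² = 369.5150
r_1 = -307.0731 / 369.5150 = -0.831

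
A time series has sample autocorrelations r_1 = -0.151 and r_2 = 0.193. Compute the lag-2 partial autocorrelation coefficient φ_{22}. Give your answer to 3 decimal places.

0.174

φ_{22} = (r_2 − r_1²) / (1 − r_1²)
r_1² = (-0.151)² = 0.022801
Numerator = 0.193 − 0.0228 = 0.1702; denominator = 1 − 0.0228 = 0.9772
φ_{22} = 0.1702 / 0.9772 = 0.174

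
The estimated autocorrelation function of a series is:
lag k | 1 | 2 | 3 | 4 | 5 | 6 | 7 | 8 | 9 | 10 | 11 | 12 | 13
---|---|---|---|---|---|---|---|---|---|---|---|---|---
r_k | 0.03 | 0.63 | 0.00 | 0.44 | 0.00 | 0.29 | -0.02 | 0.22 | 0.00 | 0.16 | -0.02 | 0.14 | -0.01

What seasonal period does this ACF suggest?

2

The largest autocorrelation is r_2 = 0.63, with weaker echoes at lags 4 (0.44), 6 (0.29), 8 (0.22) and 10 (0.16); the remaining lags stay at or below 0.14.
The dominant spike at lag 2 indicates a seasonal period of 2.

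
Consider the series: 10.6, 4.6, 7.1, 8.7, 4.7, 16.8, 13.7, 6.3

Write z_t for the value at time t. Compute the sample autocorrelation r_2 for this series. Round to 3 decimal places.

-0.277

Mean z̄ = (10.6 + 4.6 + 7.1 + 8.7 + 4.7 + 16.8 + 13.7 + 6.3)/8 = 9.0625
Numerator Σ_{t=1}^{6}(z_t−z̄)(z_{t+2}−z̄) = -37.2491
Denominator Σ(z_t−z̄)² = 134.2988
r_2 = -37.2491 / 134.2988 = -0.277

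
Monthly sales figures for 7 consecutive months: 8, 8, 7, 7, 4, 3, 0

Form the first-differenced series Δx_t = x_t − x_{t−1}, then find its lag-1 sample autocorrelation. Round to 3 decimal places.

-0.262

First differences Δx: 0, -1, 0, -3, -1, -3
Mean of differences = -1.3333
Numerator Σ(Δx_t−Δx̄)(Δx_{t+1}−Δx̄) = -2.4444
Denominator Σ(Δx_t−Δx̄)² = 9.3333
r_1(Δx) = -2.4444 / 9.3333 = -0.262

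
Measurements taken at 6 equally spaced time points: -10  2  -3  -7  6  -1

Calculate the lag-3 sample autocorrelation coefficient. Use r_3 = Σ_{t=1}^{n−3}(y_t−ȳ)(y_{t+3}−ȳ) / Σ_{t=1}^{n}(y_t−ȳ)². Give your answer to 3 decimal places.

0.415

Mean ȳ = (-10 + 2 − 3 − 7 + 6 − 1)/6 = -2.1667
Numerator Σ_{t=1}^{3}(y_t−ȳ)(y_{t+3}−ȳ) = 70.9167
Denominator Σ(y_t−ȳ)² = 170.8333
r_3 = 70.9167 / 170.8333 = 0.415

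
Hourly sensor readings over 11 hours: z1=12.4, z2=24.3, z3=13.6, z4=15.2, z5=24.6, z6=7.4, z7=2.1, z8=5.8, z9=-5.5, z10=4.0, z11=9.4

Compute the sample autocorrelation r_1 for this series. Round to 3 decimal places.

0.433

Mean z̄ = (12.4 + 24.3 + 13.6 + 15.2 + 24.6 + 7.4 + 2.1 + 5.8 − 5.5 + 4.0 + 9.4)/11 = 10.3000
Numerator Σ_{t=1}^{10}(z_t−z̄)(z_{t+1}−z̄) = 357.3600
Denominator Σ(z_t−z̄)² = 825.8400
r_1 = 357.3600 / 825.8400 = 0.433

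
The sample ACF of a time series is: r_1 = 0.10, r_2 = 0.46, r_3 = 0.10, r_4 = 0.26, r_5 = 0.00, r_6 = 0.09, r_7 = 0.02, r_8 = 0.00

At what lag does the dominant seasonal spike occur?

The largest autocorrelation is r_2 = 0.46, with a weaker echo at lag 4 (0.26); the remaining lags stay at or below 0.10.
The dominant spike at lag 2 indicates a seasonal period of 2.

2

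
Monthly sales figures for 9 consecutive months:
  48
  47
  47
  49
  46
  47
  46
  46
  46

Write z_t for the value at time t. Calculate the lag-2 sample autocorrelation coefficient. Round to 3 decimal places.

0.222

Mean z̄ = (48 + 47 + 47 + 49 + 46 + 47 + 46 + 46 + 46)/9 = 46.8889
Σ(z_t−z̄)(z_{t+2}−z̄) = (0.1235) + (0.2346) + (-0.0988) + (0.2346) + (0.7901) + (-0.0988) + (0.7901) = 1.9753
Denominator Σ(z_t−z̄)² = 8.8889
r_2 = 1.9753 / 8.8889 = 0.222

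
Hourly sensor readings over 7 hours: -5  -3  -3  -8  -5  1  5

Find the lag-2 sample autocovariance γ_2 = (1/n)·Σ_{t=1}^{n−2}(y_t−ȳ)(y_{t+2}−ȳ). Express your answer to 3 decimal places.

-4.767

Mean ȳ = (-5 − 3 − 3 − 8 − 5 + 1 + 5)/7 = -2.5714
Σ_{t=1}^{5}(y_t−ȳ)(y_{t+2}−ȳ) = -33.3673
γ_2 = -33.3673 / 7 = -4.767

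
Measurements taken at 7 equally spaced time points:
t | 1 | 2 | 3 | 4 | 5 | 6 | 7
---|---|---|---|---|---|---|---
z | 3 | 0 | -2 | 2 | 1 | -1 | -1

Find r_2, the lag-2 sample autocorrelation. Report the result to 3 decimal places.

Mean z̄ = (3 + 0 − 2 + 2 + 1 − 1 − 1)/7 = 0.2857
Deviations from mean: 2.7143, -0.2857, -2.2857, 1.7143, 0.7143, -1.2857, -1.2857
Σ(z_t−z̄)(z_{t+2}−z̄) = (-6.2041) + (-0.4898) + (-1.6327) + (-2.2041) + (-0.9184) = -11.4490
Denominator Σ(z_t−z̄)² = 19.4286
r_2 = -11.4490 / 19.4286 = -0.589

-0.589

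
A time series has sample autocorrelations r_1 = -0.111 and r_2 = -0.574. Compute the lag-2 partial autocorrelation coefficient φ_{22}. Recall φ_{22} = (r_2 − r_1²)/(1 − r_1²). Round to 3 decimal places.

φ_{22} = (r_2 − r_1²) / (1 − r_1²)
r_1² = (-0.111)² = 0.012321
Numerator = -0.574 − 0.0123 = -0.5863; denominator = 1 − 0.0123 = 0.9877
φ_{22} = -0.5863 / 0.9877 = -0.594

-0.594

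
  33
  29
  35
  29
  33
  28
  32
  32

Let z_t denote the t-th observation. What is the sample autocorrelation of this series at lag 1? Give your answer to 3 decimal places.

Mean z̄ = (33 + 29 + 35 + 29 + 33 + 28 + 32 + 32)/8 = 31.3750
Deviations from mean: 1.6250, -2.3750, 3.6250, -2.3750, 1.6250, -3.3750, 0.6250, 0.6250
Numerator Σ_{t=1}^{7}(z_t−z̄)(z_{t+1}−z̄) = -32.1406
Denominator Σ(z_t−z̄)² = 41.8750
r_1 = -32.1406 / 41.8750 = -0.768

-0.768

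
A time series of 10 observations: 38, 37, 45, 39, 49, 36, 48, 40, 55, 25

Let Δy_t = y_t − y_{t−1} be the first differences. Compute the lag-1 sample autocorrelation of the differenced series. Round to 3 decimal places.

First differences Δy: -1, 8, -6, 10, -13, 12, -8, 15, -30
Mean of differences = -1.4444
Numerator Σ(Δy_t−Δȳ)(Δy_{t+1}−Δȳ) = -1044.0864
Denominator Σ(Δy_t−Δȳ)² = 1684.2222
r_1(Δy) = -1044.0864 / 1684.2222 = -0.620

-0.620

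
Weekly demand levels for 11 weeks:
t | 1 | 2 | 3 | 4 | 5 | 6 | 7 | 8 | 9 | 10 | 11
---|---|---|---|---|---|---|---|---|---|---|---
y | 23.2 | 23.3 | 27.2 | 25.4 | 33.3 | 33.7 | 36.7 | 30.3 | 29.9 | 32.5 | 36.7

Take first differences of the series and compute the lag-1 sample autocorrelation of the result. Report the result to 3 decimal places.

-0.273

First differences Δy: 0.1, 3.9, -1.8, 7.9, 0.4, 3.0, -6.4, -0.4, 2.6, 4.2
Mean of differences = 1.3500
Numerator Σ(Δy_t−Δȳ)(Δy_{t+1}−Δȳ) = -37.4925
Denominator Σ(Δy_t−Δȳ)² = 137.3250
r_1(Δy) = -37.4925 / 137.3250 = -0.273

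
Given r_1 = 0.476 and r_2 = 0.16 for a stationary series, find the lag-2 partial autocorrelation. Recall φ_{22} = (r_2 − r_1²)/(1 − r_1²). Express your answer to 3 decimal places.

φ_{22} = (r_2 − r_1²) / (1 − r_1²)
r_1² = (0.476)² = 0.226576
Numerator = 0.16 − 0.2266 = -0.0666; denominator = 1 − 0.2266 = 0.7734
φ_{22} = -0.0666 / 0.7734 = -0.086

-0.086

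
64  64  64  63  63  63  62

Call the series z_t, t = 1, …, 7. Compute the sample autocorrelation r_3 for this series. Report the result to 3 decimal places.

-0.071

Mean z̄ = (64 + 64 + 64 + 63 + 63 + 63 + 62)/7 = 63.2857
Deviations from mean: 0.7143, 0.7143, 0.7143, -0.2857, -0.2857, -0.2857, -1.2857
Σ(z_t−z̄)(z_{t+3}−z̄) = (-0.2041) + (-0.2041) + (-0.2041) + (0.3673) = -0.2449
Denominator Σ(z_t−z̄)² = 3.4286
r_3 = -0.2449 / 3.4286 = -0.071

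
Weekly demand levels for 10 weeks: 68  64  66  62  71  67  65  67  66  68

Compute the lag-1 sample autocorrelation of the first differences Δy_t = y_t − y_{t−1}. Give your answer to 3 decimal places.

-0.603

First differences Δy: -4, 2, -4, 9, -4, -2, 2, -1, 2
Mean of differences = 0.0000
Numerator Σ(Δy_t−Δȳ)(Δy_{t+1}−Δȳ) = -88.0000
Denominator Σ(Δy_t−Δȳ)² = 146.0000
r_1(Δy) = -88.0000 / 146.0000 = -0.603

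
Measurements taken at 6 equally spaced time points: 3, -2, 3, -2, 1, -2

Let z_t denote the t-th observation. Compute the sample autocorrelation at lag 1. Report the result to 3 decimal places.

-0.714

Mean z̄ = (3 − 2 + 3 − 2 + 1 − 2)/6 = 0.1667
Deviations from mean: 2.8333, -2.1667, 2.8333, -2.1667, 0.8333, -2.1667
Numerator Σ_{t=1}^{5}(z_t−z̄)(z_{t+1}−z̄) = -22.0278
Denominator Σ(z_t−z̄)² = 30.8333
r_1 = -22.0278 / 30.8333 = -0.714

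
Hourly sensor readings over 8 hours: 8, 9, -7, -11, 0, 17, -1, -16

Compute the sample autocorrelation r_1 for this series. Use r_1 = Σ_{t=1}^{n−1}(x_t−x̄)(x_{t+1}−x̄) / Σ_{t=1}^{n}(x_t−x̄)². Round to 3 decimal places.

Mean x̄ = (8 + 9 − 7 − 11 + 0 + 17 − 1 − 16)/8 = -0.1250
Deviations from mean: 8.1250, 9.1250, -6.8750, -10.8750, 0.1250, 17.1250, -0.8750, -15.8750
Σ(x_t−x̄)(x_{t+1}−x̄) = (74.1406) + (-62.7344) + (74.7656) + (-1.3594) + (2.1406) + (-14.9844) + (13.8906) = 85.8594
Denominator Σ(x_t−x̄)² = 860.8750
r_1 = 85.8594 / 860.8750 = 0.100

0.100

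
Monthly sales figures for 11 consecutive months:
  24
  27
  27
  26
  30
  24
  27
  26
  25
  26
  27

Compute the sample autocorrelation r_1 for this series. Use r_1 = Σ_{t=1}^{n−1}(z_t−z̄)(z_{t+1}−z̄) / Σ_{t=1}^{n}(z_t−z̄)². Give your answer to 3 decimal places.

-0.432

Mean z̄ = (24 + 27 + 27 + 26 + 30 + 24 + 27 + 26 + 25 + 26 + 27)/11 = 26.2727
Numerator Σ_{t=1}^{10}(z_t−z̄)(z_{t+1}−z̄) = -12.1653
Denominator Σ(z_t−z̄)² = 28.1818
r_1 = -12.1653 / 28.1818 = -0.432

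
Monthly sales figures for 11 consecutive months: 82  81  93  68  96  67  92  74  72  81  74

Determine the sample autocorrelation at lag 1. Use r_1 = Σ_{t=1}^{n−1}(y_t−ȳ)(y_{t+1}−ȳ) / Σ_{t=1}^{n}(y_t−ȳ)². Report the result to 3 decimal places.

-0.718

Mean ȳ = (82 + 81 + 93 + 68 + 96 + 67 + 92 + 74 + 72 + 81 + 74)/11 = 80.0000
Numerator Σ_{t=1}^{10}(y_t−ȳ)(y_{t+1}−ȳ) = -735.0000
Denominator Σ(y_t−ȳ)² = 1024.0000
r_1 = -735.0000 / 1024.0000 = -0.718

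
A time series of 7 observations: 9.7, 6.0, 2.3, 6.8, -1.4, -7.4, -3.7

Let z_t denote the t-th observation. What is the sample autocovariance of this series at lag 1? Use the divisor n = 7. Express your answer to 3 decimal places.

14.529

Mean z̄ = (9.7 + 6.0 + 2.3 + 6.8 − 1.4 − 7.4 − 3.7)/7 = 1.7571
Deviations: 7.9429, 4.2429, 0.5429, 5.0429, -3.1571, -9.1571, -5.4571
Σ_{t=1}^{6}(z_t−z̄)(z_{t+1}−z̄) = 101.7024
γ_1 = 101.7024 / 7 = 14.529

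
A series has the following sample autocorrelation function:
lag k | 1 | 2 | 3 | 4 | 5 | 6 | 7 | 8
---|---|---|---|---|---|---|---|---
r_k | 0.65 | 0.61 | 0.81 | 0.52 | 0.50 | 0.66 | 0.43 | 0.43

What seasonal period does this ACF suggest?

3

The largest autocorrelation is r_3 = 0.81, with a weaker echo at lag 6 (0.66); the remaining lags stay at or below 0.65. The elevated value at lag 1 (0.65), dropping to 0.61 at lag 2, reflects decaying short-term dependence rather than seasonality.
The dominant spike at lag 3 indicates a seasonal period of 3.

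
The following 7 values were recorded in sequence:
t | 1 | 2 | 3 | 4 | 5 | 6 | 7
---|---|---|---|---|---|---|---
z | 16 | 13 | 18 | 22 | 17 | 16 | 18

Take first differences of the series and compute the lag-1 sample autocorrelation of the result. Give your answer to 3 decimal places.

First differences Δz: -3, 5, 4, -5, -1, 2
Mean of differences = 0.3333
Numerator Σ(Δz_t−Δz̄)(Δz_{t+1}−Δz̄) = -13.1111
Denominator Σ(Δz_t−Δz̄)² = 79.3333
r_1(Δz) = -13.1111 / 79.3333 = -0.165

-0.165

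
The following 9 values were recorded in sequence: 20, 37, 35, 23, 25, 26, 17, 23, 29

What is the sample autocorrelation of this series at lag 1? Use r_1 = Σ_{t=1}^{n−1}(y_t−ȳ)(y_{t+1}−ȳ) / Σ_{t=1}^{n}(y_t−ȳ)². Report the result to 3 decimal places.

Mean ȳ = (20 + 37 + 35 + 23 + 25 + 26 + 17 + 23 + 29)/9 = 26.1111
Numerator Σ_{t=1}^{8}(y_t−ȳ)(y_{t+1}−ȳ) = 26.5432
Denominator Σ(y_t−ȳ)² = 346.8889
r_1 = 26.5432 / 346.8889 = 0.077

0.077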